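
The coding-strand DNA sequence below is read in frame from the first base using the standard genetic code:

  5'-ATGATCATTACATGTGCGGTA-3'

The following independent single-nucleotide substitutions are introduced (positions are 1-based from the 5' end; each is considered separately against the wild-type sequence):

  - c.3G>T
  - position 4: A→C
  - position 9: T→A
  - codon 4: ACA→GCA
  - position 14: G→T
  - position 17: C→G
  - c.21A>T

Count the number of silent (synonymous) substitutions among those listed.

Codon 1: ATG (Met) → ATT (Ile) — missense.
Codon 2: ATC (Ile) → CTC (Leu) — missense.
Codon 3: ATT (Ile) → ATA (Ile) — synonymous.
Codon 4: ACA (Thr) → GCA (Ala) — missense.
Codon 5: TGT (Cys) → TTT (Phe) — missense.
Codon 6: GCG (Ala) → GGG (Gly) — missense.
Codon 7: GTA (Val) → GTT (Val) — synonymous.
Synonymous: 2 of 7.

2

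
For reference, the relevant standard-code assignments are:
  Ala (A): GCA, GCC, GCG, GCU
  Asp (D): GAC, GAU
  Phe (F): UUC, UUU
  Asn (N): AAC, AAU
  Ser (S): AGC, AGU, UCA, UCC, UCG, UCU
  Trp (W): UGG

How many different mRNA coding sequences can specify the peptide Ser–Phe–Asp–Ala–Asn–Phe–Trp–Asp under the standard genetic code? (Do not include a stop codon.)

Ser: 6 codons.
Phe: 2 codons.
Asp: 2 codons.
Ala: 4 codons.
Asn: 2 codons.
Phe: 2 codons.
Trp: 1 codon.
Asp: 2 codons.
6 × 2 × 2 × 4 × 2 × 2 × 1 × 2 = 768.

768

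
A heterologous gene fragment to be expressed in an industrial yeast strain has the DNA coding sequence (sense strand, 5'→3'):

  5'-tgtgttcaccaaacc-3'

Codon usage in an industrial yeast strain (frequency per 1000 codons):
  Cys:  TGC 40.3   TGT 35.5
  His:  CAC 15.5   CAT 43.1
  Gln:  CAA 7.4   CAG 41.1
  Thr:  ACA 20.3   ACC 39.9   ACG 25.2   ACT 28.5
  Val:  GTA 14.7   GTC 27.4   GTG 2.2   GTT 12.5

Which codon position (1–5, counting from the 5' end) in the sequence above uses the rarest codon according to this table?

4

Codon 1 TGT (Cys): 35.5 per 1000.
Codon 2 GTT (Val): 12.5 per 1000.
Codon 3 CAC (His): 15.5 per 1000.
Codon 4 CAA (Gln): 7.4 per 1000.
Codon 5 ACC (Thr): 39.9 per 1000.
Lowest frequency is 7.4 at codon 4.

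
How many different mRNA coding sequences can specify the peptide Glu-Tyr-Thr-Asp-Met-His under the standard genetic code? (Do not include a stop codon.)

64

Glu: 2 codons.
Tyr: 2 codons.
Thr: 4 codons.
Asp: 2 codons.
Met: 1 codon.
His: 2 codons.
2 × 2 × 4 × 2 × 1 × 2 = 64.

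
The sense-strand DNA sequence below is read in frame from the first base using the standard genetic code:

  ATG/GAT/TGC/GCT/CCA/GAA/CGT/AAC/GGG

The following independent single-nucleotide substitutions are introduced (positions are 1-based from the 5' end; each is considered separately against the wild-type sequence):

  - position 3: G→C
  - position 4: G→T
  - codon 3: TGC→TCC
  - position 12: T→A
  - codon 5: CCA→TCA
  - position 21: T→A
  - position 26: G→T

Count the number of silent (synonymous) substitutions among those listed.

Codon 1: ATG (Met) → ATC (Ile) — missense.
Codon 2: GAT (Asp) → TAT (Tyr) — missense.
Codon 3: TGC (Cys) → TCC (Ser) — missense.
Codon 4: GCT (Ala) → GCA (Ala) — synonymous.
Codon 5: CCA (Pro) → TCA (Ser) — missense.
Codon 7: CGT (Arg) → CGA (Arg) — synonymous.
Codon 9: GGG (Gly) → GTG (Val) — missense.
Synonymous: 2 of 7.

2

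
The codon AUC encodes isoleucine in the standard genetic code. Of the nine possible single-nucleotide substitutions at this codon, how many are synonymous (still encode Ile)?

2

Position 1: none → 0 synonymous.
Position 2: none → 0 synonymous.
Position 3: AUU, AUA → 2 synonymous.
Total: 0 + 0 + 2 = 2.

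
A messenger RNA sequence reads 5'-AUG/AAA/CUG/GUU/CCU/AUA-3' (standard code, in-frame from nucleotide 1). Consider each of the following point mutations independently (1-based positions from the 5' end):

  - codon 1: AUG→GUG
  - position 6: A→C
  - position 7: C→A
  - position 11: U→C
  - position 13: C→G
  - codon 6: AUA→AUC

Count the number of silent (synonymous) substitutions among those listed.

Codon 1: AUG (Met) → GUG (Val) — missense.
Codon 2: AAA (Lys) → AAC (Asn) — missense.
Codon 3: CUG (Leu) → AUG (Met) — missense.
Codon 4: GUU (Val) → GCU (Ala) — missense.
Codon 5: CCU (Pro) → GCU (Ala) — missense.
Codon 6: AUA (Ile) → AUC (Ile) — synonymous.
Synonymous: 1 of 6.

1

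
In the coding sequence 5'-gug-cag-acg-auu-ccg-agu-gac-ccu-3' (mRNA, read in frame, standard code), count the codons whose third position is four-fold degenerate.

4

Codon 1 GUG (Val): third position 4-fold.
Codon 2 CAG (Gln): third position 2-fold.
Codon 3 ACG (Thr): third position 4-fold.
Codon 4 AUU (Ile): third position 3-fold.
Codon 5 CCG (Pro): third position 4-fold.
Codon 6 AGU (Ser): third position 2-fold.
Codon 7 GAC (Asp): third position 2-fold.
Codon 8 CCU (Pro): third position 4-fold.
Four-fold degenerate third positions: 4.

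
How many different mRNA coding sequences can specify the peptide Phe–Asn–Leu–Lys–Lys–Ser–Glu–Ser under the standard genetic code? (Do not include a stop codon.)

Phe: 2 codons.
Asn: 2 codons.
Leu: 6 codons.
Lys: 2 codons.
Lys: 2 codons.
Ser: 6 codons.
Glu: 2 codons.
Ser: 6 codons.
2 × 2 × 6 × 2 × 2 × 6 × 2 × 6 = 6912.

6912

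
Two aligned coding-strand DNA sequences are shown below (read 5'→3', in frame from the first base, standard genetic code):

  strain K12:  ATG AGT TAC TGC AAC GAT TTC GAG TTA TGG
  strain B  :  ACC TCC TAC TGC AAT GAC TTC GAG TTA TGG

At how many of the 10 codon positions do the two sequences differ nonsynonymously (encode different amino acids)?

1

Codon 1: ATG Met / ACC Thr — nonsynonymous.
Codon 2: AGT Ser / TCC Ser — synonymous.
Codon 3: TAC Tyr / TAC Tyr — identical.
Codon 4: TGC Cys / TGC Cys — identical.
Codon 5: AAC Asn / AAT Asn — synonymous.
Codon 6: GAT Asp / GAC Asp — synonymous.
Codon 7: TTC Phe / TTC Phe — identical.
Codon 8: GAG Glu / GAG Glu — identical.
Codon 9: TTA Leu / TTA Leu — identical.
Codon 10: TGG Trp / TGG Trp — identical.
Nonsynonymous differences: 1.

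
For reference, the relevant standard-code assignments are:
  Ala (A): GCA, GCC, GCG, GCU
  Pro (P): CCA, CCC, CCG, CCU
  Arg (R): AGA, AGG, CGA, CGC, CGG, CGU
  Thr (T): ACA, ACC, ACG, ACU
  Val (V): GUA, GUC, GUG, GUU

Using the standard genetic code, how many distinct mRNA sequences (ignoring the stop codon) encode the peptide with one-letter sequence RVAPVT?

6144

Arg: 6 codons.
Val: 4 codons.
Ala: 4 codons.
Pro: 4 codons.
Val: 4 codons.
Thr: 4 codons.
6 × 4 × 4 × 4 × 4 × 4 = 6144.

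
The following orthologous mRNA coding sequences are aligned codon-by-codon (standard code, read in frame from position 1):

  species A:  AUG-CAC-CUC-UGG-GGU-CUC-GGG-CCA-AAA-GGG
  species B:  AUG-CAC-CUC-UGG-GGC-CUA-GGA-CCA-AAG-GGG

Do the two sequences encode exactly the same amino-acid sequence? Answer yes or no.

Codon 1: AUG Met / AUG Met — identical.
Codon 2: CAC His / CAC His — identical.
Codon 3: CUC Leu / CUC Leu — identical.
Codon 4: UGG Trp / UGG Trp — identical.
Codon 5: GGU Gly / GGC Gly — synonymous.
Codon 6: CUC Leu / CUA Leu — synonymous.
Codon 7: GGG Gly / GGA Gly — synonymous.
Codon 8: CCA Pro / CCA Pro — identical.
Codon 9: AAA Lys / AAG Lys — synonymous.
Codon 10: GGG Gly / GGG Gly — identical.
Nonsynonymous differences: 0 → same protein.

yes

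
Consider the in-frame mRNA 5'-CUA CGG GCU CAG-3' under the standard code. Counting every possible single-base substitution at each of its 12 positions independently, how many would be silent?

12

Codon 1 (CUA, Leu): 4 synonymous substitutions.
Codon 2 (CGG, Arg): 4 synonymous substitutions.
Codon 3 (GCU, Ala): 3 synonymous substitutions.
Codon 4 (CAG, Gln): 1 synonymous substitution.
Total: 4 + 4 + 3 + 1 = 12.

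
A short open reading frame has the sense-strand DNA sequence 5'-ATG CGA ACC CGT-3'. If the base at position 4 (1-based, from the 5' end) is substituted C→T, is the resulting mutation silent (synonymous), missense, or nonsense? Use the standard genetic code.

Position 4 falls in codon 2: CGA → Arg.
After the substitution the codon is TGA → Stop.
The new codon is a stop codon, so this is a nonsense mutation.

nonsense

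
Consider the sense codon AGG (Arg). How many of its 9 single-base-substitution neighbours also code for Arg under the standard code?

Position 1: CGG → 1 synonymous.
Position 2: none → 0 synonymous.
Position 3: AGA → 1 synonymous.
Total: 1 + 0 + 1 = 2.

2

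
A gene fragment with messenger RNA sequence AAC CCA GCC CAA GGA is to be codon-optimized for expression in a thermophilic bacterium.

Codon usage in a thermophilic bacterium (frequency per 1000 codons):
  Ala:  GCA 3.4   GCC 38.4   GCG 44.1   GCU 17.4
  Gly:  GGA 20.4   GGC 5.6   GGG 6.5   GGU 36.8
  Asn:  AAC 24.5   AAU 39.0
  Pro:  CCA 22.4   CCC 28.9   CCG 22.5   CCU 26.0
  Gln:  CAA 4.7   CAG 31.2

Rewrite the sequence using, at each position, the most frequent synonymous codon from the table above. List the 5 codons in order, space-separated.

Codon 1 (Asn): best is AAU at 39.0.
Codon 2 (Pro): best is CCC at 28.9.
Codon 3 (Ala): best is GCG at 44.1.
Codon 4 (Gln): best is CAG at 31.2.
Codon 5 (Gly): best is GGU at 36.8.

AAU CCC GCG CAG GGU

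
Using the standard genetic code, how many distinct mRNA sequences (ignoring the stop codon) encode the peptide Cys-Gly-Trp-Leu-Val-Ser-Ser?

6912

Cys: 2 codons.
Gly: 4 codons.
Trp: 1 codon.
Leu: 6 codons.
Val: 4 codons.
Ser: 6 codons.
Ser: 6 codons.
2 × 4 × 1 × 6 × 4 × 6 × 6 = 6912.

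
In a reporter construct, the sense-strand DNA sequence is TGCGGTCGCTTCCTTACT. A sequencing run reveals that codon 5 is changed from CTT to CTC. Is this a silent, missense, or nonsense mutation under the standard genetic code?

Position 15 falls in codon 5: CTT → Leu.
After the substitution the codon is CTC → Leu.
Both encode Leu, so the change is synonymous.

silent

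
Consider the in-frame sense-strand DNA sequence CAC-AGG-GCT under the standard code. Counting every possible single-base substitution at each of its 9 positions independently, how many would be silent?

6

Codon 1 (CAC, His): 1 synonymous substitution.
Codon 2 (AGG, Arg): 2 synonymous substitutions.
Codon 3 (GCT, Ala): 3 synonymous substitutions.
Total: 1 + 2 + 3 = 6.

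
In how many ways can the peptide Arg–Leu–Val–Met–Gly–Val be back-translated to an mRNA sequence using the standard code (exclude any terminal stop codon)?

2304

Arg: 6 codons.
Leu: 6 codons.
Val: 4 codons.
Met: 1 codon.
Gly: 4 codons.
Val: 4 codons.
6 × 6 × 4 × 1 × 4 × 4 = 2304.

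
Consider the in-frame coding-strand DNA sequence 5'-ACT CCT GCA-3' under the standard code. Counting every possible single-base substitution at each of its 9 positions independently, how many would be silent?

Codon 1 (ACT, Thr): 3 synonymous substitutions.
Codon 2 (CCT, Pro): 3 synonymous substitutions.
Codon 3 (GCA, Ala): 3 synonymous substitutions.
Total: 3 + 3 + 3 = 9.

9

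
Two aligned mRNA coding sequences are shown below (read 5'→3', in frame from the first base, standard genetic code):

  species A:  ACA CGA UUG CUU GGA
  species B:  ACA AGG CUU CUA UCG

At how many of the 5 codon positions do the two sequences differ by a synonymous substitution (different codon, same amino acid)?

3

Codon 1: ACA Thr / ACA Thr — identical.
Codon 2: CGA Arg / AGG Arg — synonymous.
Codon 3: UUG Leu / CUU Leu — synonymous.
Codon 4: CUU Leu / CUA Leu — synonymous.
Codon 5: GGA Gly / UCG Ser — nonsynonymous.
Synonymous differences: 3.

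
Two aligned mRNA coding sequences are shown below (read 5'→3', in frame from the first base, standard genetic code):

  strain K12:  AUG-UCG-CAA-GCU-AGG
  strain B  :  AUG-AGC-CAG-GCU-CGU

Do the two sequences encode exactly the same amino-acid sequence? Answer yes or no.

yes

Codon 1: AUG Met / AUG Met — identical.
Codon 2: UCG Ser / AGC Ser — synonymous.
Codon 3: CAA Gln / CAG Gln — synonymous.
Codon 4: GCU Ala / GCU Ala — identical.
Codon 5: AGG Arg / CGU Arg — synonymous.
Nonsynonymous differences: 0 → same protein.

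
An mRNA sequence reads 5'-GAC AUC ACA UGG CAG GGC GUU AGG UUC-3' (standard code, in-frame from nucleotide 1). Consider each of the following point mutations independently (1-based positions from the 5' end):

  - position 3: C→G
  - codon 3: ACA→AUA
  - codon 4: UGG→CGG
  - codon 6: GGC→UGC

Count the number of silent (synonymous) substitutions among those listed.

0

Codon 1: GAC (Asp) → GAG (Glu) — missense.
Codon 3: ACA (Thr) → AUA (Ile) — missense.
Codon 4: UGG (Trp) → CGG (Arg) — missense.
Codon 6: GGC (Gly) → UGC (Cys) — missense.
Synonymous: 0 of 4.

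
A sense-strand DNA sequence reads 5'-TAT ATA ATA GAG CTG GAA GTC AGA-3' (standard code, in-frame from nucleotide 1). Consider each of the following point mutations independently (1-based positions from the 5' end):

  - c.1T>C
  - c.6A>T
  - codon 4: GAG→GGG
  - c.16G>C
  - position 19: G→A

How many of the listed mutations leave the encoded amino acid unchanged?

1

Codon 1: TAT (Tyr) → CAT (His) — missense.
Codon 2: ATA (Ile) → ATT (Ile) — synonymous.
Codon 4: GAG (Glu) → GGG (Gly) — missense.
Codon 6: GAA (Glu) → CAA (Gln) — missense.
Codon 7: GTC (Val) → ATC (Ile) — missense.
Synonymous: 1 of 5.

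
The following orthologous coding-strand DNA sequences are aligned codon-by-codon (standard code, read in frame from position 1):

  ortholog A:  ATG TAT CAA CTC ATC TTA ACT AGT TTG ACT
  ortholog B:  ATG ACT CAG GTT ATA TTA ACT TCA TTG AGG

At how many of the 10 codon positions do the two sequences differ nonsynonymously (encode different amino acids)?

Codon 1: ATG Met / ATG Met — identical.
Codon 2: TAT Tyr / ACT Thr — nonsynonymous.
Codon 3: CAA Gln / CAG Gln — synonymous.
Codon 4: CTC Leu / GTT Val — nonsynonymous.
Codon 5: ATC Ile / ATA Ile — synonymous.
Codon 6: TTA Leu / TTA Leu — identical.
Codon 7: ACT Thr / ACT Thr — identical.
Codon 8: AGT Ser / TCA Ser — synonymous.
Codon 9: TTG Leu / TTG Leu — identical.
Codon 10: ACT Thr / AGG Arg — nonsynonymous.
Nonsynonymous differences: 3.

3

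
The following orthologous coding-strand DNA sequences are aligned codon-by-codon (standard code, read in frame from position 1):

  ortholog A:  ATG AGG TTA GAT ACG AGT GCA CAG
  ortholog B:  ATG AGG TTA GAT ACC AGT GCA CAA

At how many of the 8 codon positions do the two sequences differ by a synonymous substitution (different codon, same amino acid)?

2

Codon 1: ATG Met / ATG Met — identical.
Codon 2: AGG Arg / AGG Arg — identical.
Codon 3: TTA Leu / TTA Leu — identical.
Codon 4: GAT Asp / GAT Asp — identical.
Codon 5: ACG Thr / ACC Thr — synonymous.
Codon 6: AGT Ser / AGT Ser — identical.
Codon 7: GCA Ala / GCA Ala — identical.
Codon 8: CAG Gln / CAA Gln — synonymous.
Synonymous differences: 2.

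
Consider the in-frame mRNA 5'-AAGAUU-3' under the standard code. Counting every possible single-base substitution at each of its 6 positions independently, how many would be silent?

Codon 1 (AAG, Lys): 1 synonymous substitution.
Codon 2 (AUU, Ile): 2 synonymous substitutions.
Total: 1 + 2 = 3.

3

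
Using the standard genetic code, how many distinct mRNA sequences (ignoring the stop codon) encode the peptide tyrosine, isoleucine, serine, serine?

Tyr: 2 codons.
Ile: 3 codons.
Ser: 6 codons.
Ser: 6 codons.
2 × 3 × 6 × 6 = 216.

216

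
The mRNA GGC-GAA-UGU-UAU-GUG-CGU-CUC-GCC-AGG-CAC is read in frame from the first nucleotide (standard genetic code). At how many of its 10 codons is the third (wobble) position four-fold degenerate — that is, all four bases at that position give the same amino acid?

Codon 1 GGC (Gly): third position 4-fold.
Codon 2 GAA (Glu): third position 2-fold.
Codon 3 UGU (Cys): third position 2-fold.
Codon 4 UAU (Tyr): third position 2-fold.
Codon 5 GUG (Val): third position 4-fold.
Codon 6 CGU (Arg): third position 4-fold.
Codon 7 CUC (Leu): third position 4-fold.
Codon 8 GCC (Ala): third position 4-fold.
Codon 9 AGG (Arg): third position 2-fold.
Codon 10 CAC (His): third position 2-fold.
Four-fold degenerate third positions: 5.

5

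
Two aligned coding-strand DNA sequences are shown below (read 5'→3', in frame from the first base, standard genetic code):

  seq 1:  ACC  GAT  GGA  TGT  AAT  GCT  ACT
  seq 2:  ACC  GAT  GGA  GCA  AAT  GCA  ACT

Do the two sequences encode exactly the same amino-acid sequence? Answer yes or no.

no

Codon 1: ACC Thr / ACC Thr — identical.
Codon 2: GAT Asp / GAT Asp — identical.
Codon 3: GGA Gly / GGA Gly — identical.
Codon 4: TGT Cys / GCA Ala — nonsynonymous.
Codon 5: AAT Asn / AAT Asn — identical.
Codon 6: GCT Ala / GCA Ala — synonymous.
Codon 7: ACT Thr / ACT Thr — identical.
Nonsynonymous differences: 1 → different protein.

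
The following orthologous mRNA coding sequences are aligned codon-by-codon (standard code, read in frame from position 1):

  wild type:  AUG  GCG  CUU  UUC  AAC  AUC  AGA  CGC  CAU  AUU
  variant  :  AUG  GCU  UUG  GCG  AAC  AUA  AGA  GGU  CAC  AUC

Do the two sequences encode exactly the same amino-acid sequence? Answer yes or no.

Codon 1: AUG Met / AUG Met — identical.
Codon 2: GCG Ala / GCU Ala — synonymous.
Codon 3: CUU Leu / UUG Leu — synonymous.
Codon 4: UUC Phe / GCG Ala — nonsynonymous.
Codon 5: AAC Asn / AAC Asn — identical.
Codon 6: AUC Ile / AUA Ile — synonymous.
Codon 7: AGA Arg / AGA Arg — identical.
Codon 8: CGC Arg / GGU Gly — nonsynonymous.
Codon 9: CAU His / CAC His — synonymous.
Codon 10: AUU Ile / AUC Ile — synonymous.
Nonsynonymous differences: 2 → different protein.

no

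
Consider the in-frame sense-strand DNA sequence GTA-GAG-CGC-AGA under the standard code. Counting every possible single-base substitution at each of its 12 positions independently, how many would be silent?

Codon 1 (GTA, Val): 3 synonymous substitutions.
Codon 2 (GAG, Glu): 1 synonymous substitution.
Codon 3 (CGC, Arg): 3 synonymous substitutions.
Codon 4 (AGA, Arg): 2 synonymous substitutions.
Total: 3 + 1 + 3 + 2 = 9.

9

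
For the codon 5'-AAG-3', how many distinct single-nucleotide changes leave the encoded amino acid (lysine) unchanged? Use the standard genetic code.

1

Position 1: none → 0 synonymous.
Position 2: none → 0 synonymous.
Position 3: AAA → 1 synonymous.
Total: 0 + 0 + 1 = 1.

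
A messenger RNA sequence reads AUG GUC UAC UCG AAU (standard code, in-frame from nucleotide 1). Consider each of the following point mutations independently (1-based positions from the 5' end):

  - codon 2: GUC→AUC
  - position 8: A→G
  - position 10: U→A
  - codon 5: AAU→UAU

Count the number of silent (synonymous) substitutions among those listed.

0

Codon 2: GUC (Val) → AUC (Ile) — missense.
Codon 3: UAC (Tyr) → UGC (Cys) — missense.
Codon 4: UCG (Ser) → ACG (Thr) — missense.
Codon 5: AAU (Asn) → UAU (Tyr) — missense.
Synonymous: 0 of 4.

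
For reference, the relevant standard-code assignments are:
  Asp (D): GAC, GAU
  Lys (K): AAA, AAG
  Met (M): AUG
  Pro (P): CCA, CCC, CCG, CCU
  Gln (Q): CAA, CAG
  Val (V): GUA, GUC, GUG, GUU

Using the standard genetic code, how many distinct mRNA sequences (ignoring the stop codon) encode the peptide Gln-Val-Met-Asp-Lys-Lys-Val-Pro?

Gln: 2 codons.
Val: 4 codons.
Met: 1 codon.
Asp: 2 codons.
Lys: 2 codons.
Lys: 2 codons.
Val: 4 codons.
Pro: 4 codons.
2 × 4 × 1 × 2 × 2 × 2 × 4 × 4 = 1024.

1024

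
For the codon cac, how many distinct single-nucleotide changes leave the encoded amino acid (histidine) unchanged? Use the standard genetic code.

Position 1: none → 0 synonymous.
Position 2: none → 0 synonymous.
Position 3: CAU → 1 synonymous.
Total: 0 + 0 + 1 = 1.

1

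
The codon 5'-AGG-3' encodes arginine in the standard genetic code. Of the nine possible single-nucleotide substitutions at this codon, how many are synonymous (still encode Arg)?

Position 1: CGG → 1 synonymous.
Position 2: none → 0 synonymous.
Position 3: AGA → 1 synonymous.
Total: 1 + 0 + 1 = 2.

2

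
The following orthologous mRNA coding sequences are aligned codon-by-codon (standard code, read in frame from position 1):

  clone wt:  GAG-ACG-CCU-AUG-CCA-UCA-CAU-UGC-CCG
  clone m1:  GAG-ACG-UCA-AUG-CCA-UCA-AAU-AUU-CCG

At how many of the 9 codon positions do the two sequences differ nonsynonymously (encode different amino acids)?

Codon 1: GAG Glu / GAG Glu — identical.
Codon 2: ACG Thr / ACG Thr — identical.
Codon 3: CCU Pro / UCA Ser — nonsynonymous.
Codon 4: AUG Met / AUG Met — identical.
Codon 5: CCA Pro / CCA Pro — identical.
Codon 6: UCA Ser / UCA Ser — identical.
Codon 7: CAU His / AAU Asn — nonsynonymous.
Codon 8: UGC Cys / AUU Ile — nonsynonymous.
Codon 9: CCG Pro / CCG Pro — identical.
Nonsynonymous differences: 3.

3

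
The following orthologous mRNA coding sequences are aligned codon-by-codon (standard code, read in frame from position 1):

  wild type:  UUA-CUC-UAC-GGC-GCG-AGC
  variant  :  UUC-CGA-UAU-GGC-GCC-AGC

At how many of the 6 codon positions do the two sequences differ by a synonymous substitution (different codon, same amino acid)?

2

Codon 1: UUA Leu / UUC Phe — nonsynonymous.
Codon 2: CUC Leu / CGA Arg — nonsynonymous.
Codon 3: UAC Tyr / UAU Tyr — synonymous.
Codon 4: GGC Gly / GGC Gly — identical.
Codon 5: GCG Ala / GCC Ala — synonymous.
Codon 6: AGC Ser / AGC Ser — identical.
Synonymous differences: 2.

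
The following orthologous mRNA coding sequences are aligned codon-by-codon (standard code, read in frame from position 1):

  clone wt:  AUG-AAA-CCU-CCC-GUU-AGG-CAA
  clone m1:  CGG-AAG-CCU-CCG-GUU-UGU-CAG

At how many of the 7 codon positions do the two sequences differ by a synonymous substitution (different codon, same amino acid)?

3

Codon 1: AUG Met / CGG Arg — nonsynonymous.
Codon 2: AAA Lys / AAG Lys — synonymous.
Codon 3: CCU Pro / CCU Pro — identical.
Codon 4: CCC Pro / CCG Pro — synonymous.
Codon 5: GUU Val / GUU Val — identical.
Codon 6: AGG Arg / UGU Cys — nonsynonymous.
Codon 7: CAA Gln / CAG Gln — synonymous.
Synonymous differences: 3.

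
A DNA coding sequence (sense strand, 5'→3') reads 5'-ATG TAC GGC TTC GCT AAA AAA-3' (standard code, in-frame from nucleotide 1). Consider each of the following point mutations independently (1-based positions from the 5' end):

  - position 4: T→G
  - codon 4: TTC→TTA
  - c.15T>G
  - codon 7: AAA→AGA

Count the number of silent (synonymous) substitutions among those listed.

1

Codon 2: TAC (Tyr) → GAC (Asp) — missense.
Codon 4: TTC (Phe) → TTA (Leu) — missense.
Codon 5: GCT (Ala) → GCG (Ala) — synonymous.
Codon 7: AAA (Lys) → AGA (Arg) — missense.
Synonymous: 1 of 4.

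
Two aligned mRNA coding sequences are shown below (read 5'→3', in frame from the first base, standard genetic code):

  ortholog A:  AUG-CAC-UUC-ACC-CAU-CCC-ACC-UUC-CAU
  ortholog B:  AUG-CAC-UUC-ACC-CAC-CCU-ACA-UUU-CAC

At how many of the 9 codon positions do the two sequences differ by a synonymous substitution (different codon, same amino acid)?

5

Codon 1: AUG Met / AUG Met — identical.
Codon 2: CAC His / CAC His — identical.
Codon 3: UUC Phe / UUC Phe — identical.
Codon 4: ACC Thr / ACC Thr — identical.
Codon 5: CAU His / CAC His — synonymous.
Codon 6: CCC Pro / CCU Pro — synonymous.
Codon 7: ACC Thr / ACA Thr — synonymous.
Codon 8: UUC Phe / UUU Phe — synonymous.
Codon 9: CAU His / CAC His — synonymous.
Synonymous differences: 5.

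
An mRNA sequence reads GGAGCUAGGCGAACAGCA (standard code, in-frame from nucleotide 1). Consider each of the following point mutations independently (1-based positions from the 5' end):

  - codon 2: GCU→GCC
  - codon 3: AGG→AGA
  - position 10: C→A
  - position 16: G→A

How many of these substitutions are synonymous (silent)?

3

Codon 2: GCU (Ala) → GCC (Ala) — synonymous.
Codon 3: AGG (Arg) → AGA (Arg) — synonymous.
Codon 4: CGA (Arg) → AGA (Arg) — synonymous.
Codon 6: GCA (Ala) → ACA (Thr) — missense.
Synonymous: 3 of 4.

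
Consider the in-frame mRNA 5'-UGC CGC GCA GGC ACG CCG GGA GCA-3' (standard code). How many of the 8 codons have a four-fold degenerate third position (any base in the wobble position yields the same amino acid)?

Codon 1 UGC (Cys): third position 2-fold.
Codon 2 CGC (Arg): third position 4-fold.
Codon 3 GCA (Ala): third position 4-fold.
Codon 4 GGC (Gly): third position 4-fold.
Codon 5 ACG (Thr): third position 4-fold.
Codon 6 CCG (Pro): third position 4-fold.
Codon 7 GGA (Gly): third position 4-fold.
Codon 8 GCA (Ala): third position 4-fold.
Four-fold degenerate third positions: 7.

7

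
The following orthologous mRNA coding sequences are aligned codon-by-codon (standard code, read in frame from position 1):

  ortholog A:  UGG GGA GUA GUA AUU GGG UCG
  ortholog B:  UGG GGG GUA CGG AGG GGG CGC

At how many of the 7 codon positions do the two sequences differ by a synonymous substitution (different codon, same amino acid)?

Codon 1: UGG Trp / UGG Trp — identical.
Codon 2: GGA Gly / GGG Gly — synonymous.
Codon 3: GUA Val / GUA Val — identical.
Codon 4: GUA Val / CGG Arg — nonsynonymous.
Codon 5: AUU Ile / AGG Arg — nonsynonymous.
Codon 6: GGG Gly / GGG Gly — identical.
Codon 7: UCG Ser / CGC Arg — nonsynonymous.
Synonymous differences: 1.

1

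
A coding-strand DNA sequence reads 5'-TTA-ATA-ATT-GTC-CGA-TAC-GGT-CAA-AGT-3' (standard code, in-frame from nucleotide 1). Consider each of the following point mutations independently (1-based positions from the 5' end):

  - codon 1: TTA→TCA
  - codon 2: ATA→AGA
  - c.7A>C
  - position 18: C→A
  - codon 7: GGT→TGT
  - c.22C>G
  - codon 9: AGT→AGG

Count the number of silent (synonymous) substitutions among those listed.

0

Codon 1: TTA (Leu) → TCA (Ser) — missense.
Codon 2: ATA (Ile) → AGA (Arg) — missense.
Codon 3: ATT (Ile) → CTT (Leu) — missense.
Codon 6: TAC (Tyr) → TAA (Stop) — nonsense.
Codon 7: GGT (Gly) → TGT (Cys) — missense.
Codon 8: CAA (Gln) → GAA (Glu) — missense.
Codon 9: AGT (Ser) → AGG (Arg) — missense.
Synonymous: 0 of 7.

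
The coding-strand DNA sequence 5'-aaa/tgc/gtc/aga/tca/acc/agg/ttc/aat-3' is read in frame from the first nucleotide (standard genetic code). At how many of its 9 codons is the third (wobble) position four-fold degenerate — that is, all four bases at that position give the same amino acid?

Codon 1 AAA (Lys): third position 2-fold.
Codon 2 TGC (Cys): third position 2-fold.
Codon 3 GTC (Val): third position 4-fold.
Codon 4 AGA (Arg): third position 2-fold.
Codon 5 TCA (Ser): third position 4-fold.
Codon 6 ACC (Thr): third position 4-fold.
Codon 7 AGG (Arg): third position 2-fold.
Codon 8 TTC (Phe): third position 2-fold.
Codon 9 AAT (Asn): third position 2-fold.
Four-fold degenerate third positions: 3.

3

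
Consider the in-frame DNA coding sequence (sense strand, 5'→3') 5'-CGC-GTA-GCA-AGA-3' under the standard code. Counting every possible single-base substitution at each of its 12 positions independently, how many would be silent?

11

Codon 1 (CGC, Arg): 3 synonymous substitutions.
Codon 2 (GTA, Val): 3 synonymous substitutions.
Codon 3 (GCA, Ala): 3 synonymous substitutions.
Codon 4 (AGA, Arg): 2 synonymous substitutions.
Total: 3 + 3 + 3 + 2 = 11.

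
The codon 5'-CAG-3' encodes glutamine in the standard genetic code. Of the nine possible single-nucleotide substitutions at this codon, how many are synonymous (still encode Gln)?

1

Position 1: none → 0 synonymous.
Position 2: none → 0 synonymous.
Position 3: CAA → 1 synonymous.
Total: 0 + 0 + 1 = 1.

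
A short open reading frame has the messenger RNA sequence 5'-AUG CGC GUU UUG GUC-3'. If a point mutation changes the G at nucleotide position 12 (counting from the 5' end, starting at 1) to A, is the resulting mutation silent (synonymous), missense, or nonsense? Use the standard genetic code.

silent

Position 12 falls in codon 4: UUG → Leu.
After the substitution the codon is UUA → Leu.
Both encode Leu, so the change is synonymous.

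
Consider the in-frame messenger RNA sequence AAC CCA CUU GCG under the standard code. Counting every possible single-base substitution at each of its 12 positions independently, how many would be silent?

Codon 1 (AAC, Asn): 1 synonymous substitution.
Codon 2 (CCA, Pro): 3 synonymous substitutions.
Codon 3 (CUU, Leu): 3 synonymous substitutions.
Codon 4 (GCG, Ala): 3 synonymous substitutions.
Total: 1 + 3 + 3 + 3 = 10.

10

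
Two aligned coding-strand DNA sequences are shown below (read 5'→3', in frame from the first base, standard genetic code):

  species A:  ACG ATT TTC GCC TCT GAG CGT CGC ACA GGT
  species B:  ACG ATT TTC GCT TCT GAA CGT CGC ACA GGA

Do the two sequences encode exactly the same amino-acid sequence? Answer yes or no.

Codon 1: ACG Thr / ACG Thr — identical.
Codon 2: ATT Ile / ATT Ile — identical.
Codon 3: TTC Phe / TTC Phe — identical.
Codon 4: GCC Ala / GCT Ala — synonymous.
Codon 5: TCT Ser / TCT Ser — identical.
Codon 6: GAG Glu / GAA Glu — synonymous.
Codon 7: CGT Arg / CGT Arg — identical.
Codon 8: CGC Arg / CGC Arg — identical.
Codon 9: ACA Thr / ACA Thr — identical.
Codon 10: GGT Gly / GGA Gly — synonymous.
Nonsynonymous differences: 0 → same protein.

yes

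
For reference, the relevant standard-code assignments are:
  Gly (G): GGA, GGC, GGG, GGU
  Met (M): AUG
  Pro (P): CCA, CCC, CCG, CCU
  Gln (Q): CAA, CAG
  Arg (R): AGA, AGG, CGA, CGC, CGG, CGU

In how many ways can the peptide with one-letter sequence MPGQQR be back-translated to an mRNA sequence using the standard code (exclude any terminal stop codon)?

Met: 1 codon.
Pro: 4 codons.
Gly: 4 codons.
Gln: 2 codons.
Gln: 2 codons.
Arg: 6 codons.
1 × 4 × 4 × 2 × 2 × 6 = 384.

384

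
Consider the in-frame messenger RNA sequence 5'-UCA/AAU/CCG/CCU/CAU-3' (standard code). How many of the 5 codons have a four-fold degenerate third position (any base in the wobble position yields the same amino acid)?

3

Codon 1 UCA (Ser): third position 4-fold.
Codon 2 AAU (Asn): third position 2-fold.
Codon 3 CCG (Pro): third position 4-fold.
Codon 4 CCU (Pro): third position 4-fold.
Codon 5 CAU (His): third position 2-fold.
Four-fold degenerate third positions: 3.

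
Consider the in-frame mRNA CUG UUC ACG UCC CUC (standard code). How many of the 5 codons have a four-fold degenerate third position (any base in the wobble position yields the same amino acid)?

4

Codon 1 CUG (Leu): third position 4-fold.
Codon 2 UUC (Phe): third position 2-fold.
Codon 3 ACG (Thr): third position 4-fold.
Codon 4 UCC (Ser): third position 4-fold.
Codon 5 CUC (Leu): third position 4-fold.
Four-fold degenerate third positions: 4.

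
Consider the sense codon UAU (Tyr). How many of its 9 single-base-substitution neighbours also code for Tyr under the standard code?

1

Position 1: none → 0 synonymous.
Position 2: none → 0 synonymous.
Position 3: UAC → 1 synonymous.
Total: 0 + 0 + 1 = 1.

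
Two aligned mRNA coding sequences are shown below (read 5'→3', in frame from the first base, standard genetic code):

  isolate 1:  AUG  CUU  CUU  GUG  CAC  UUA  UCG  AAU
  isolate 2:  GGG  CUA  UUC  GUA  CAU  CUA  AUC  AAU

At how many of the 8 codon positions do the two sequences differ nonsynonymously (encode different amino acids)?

3

Codon 1: AUG Met / GGG Gly — nonsynonymous.
Codon 2: CUU Leu / CUA Leu — synonymous.
Codon 3: CUU Leu / UUC Phe — nonsynonymous.
Codon 4: GUG Val / GUA Val — synonymous.
Codon 5: CAC His / CAU His — synonymous.
Codon 6: UUA Leu / CUA Leu — synonymous.
Codon 7: UCG Ser / AUC Ile — nonsynonymous.
Codon 8: AAU Asn / AAU Asn — identical.
Nonsynonymous differences: 3.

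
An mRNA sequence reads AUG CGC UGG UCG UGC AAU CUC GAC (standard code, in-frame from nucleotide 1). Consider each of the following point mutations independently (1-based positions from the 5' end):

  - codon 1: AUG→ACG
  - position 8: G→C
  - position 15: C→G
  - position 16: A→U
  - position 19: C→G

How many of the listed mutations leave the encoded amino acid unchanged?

0

Codon 1: AUG (Met) → ACG (Thr) — missense.
Codon 3: UGG (Trp) → UCG (Ser) — missense.
Codon 5: UGC (Cys) → UGG (Trp) — missense.
Codon 6: AAU (Asn) → UAU (Tyr) — missense.
Codon 7: CUC (Leu) → GUC (Val) — missense.
Synonymous: 0 of 5.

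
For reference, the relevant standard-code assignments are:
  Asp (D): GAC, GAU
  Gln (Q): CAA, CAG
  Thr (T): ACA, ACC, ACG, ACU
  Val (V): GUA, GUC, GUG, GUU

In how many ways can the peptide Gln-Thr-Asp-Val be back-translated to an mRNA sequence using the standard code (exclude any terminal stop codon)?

64

Gln: 2 codons.
Thr: 4 codons.
Asp: 2 codons.
Val: 4 codons.
2 × 4 × 2 × 4 = 64.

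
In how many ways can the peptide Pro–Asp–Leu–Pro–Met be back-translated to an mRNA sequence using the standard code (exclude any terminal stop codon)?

192

Pro: 4 codons.
Asp: 2 codons.
Leu: 6 codons.
Pro: 4 codons.
Met: 1 codon.
4 × 2 × 6 × 4 × 1 = 192.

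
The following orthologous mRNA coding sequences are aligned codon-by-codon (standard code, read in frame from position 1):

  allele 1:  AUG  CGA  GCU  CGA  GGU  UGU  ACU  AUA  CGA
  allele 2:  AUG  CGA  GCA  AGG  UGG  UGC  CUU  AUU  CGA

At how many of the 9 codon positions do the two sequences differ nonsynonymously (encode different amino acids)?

Codon 1: AUG Met / AUG Met — identical.
Codon 2: CGA Arg / CGA Arg — identical.
Codon 3: GCU Ala / GCA Ala — synonymous.
Codon 4: CGA Arg / AGG Arg — synonymous.
Codon 5: GGU Gly / UGG Trp — nonsynonymous.
Codon 6: UGU Cys / UGC Cys — synonymous.
Codon 7: ACU Thr / CUU Leu — nonsynonymous.
Codon 8: AUA Ile / AUU Ile — synonymous.
Codon 9: CGA Arg / CGA Arg — identical.
Nonsynonymous differences: 2.

2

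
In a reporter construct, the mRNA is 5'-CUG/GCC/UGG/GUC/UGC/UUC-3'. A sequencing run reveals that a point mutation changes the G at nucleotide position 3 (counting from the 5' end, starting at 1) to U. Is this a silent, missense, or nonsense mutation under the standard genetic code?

silent

Position 3 falls in codon 1: CUG → Leu.
After the substitution the codon is CUU → Leu.
Both encode Leu, so the change is synonymous.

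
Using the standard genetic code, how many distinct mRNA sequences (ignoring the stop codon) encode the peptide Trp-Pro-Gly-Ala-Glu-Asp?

Trp: 1 codon.
Pro: 4 codons.
Gly: 4 codons.
Ala: 4 codons.
Glu: 2 codons.
Asp: 2 codons.
1 × 4 × 4 × 4 × 2 × 2 = 256.

256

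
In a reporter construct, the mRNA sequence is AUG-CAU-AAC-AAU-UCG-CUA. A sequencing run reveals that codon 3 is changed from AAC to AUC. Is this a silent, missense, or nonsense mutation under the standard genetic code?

Position 8 falls in codon 3: AAC → Asn.
After the substitution the codon is AUC → Ile.
Asn ≠ Ile, so this is a missense mutation.

missense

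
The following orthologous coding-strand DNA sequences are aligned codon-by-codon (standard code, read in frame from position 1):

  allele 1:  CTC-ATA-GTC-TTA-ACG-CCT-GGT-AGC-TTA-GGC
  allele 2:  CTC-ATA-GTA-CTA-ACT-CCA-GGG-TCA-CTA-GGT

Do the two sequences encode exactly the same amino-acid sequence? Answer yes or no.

yes

Codon 1: CTC Leu / CTC Leu — identical.
Codon 2: ATA Ile / ATA Ile — identical.
Codon 3: GTC Val / GTA Val — synonymous.
Codon 4: TTA Leu / CTA Leu — synonymous.
Codon 5: ACG Thr / ACT Thr — synonymous.
Codon 6: CCT Pro / CCA Pro — synonymous.
Codon 7: GGT Gly / GGG Gly — synonymous.
Codon 8: AGC Ser / TCA Ser — synonymous.
Codon 9: TTA Leu / CTA Leu — synonymous.
Codon 10: GGC Gly / GGT Gly — synonymous.
Nonsynonymous differences: 0 → same protein.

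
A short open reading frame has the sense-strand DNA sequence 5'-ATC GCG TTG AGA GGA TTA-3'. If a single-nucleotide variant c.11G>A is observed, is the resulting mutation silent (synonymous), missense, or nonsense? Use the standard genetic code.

missense

Position 11 falls in codon 4: AGA → Arg.
After the substitution the codon is AAA → Lys.
Arg ≠ Lys, so this is a missense mutation.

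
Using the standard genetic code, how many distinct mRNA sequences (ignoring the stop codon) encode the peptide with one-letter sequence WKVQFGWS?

768

Trp: 1 codon.
Lys: 2 codons.
Val: 4 codons.
Gln: 2 codons.
Phe: 2 codons.
Gly: 4 codons.
Trp: 1 codon.
Ser: 6 codons.
1 × 2 × 4 × 2 × 2 × 4 × 1 × 6 = 768.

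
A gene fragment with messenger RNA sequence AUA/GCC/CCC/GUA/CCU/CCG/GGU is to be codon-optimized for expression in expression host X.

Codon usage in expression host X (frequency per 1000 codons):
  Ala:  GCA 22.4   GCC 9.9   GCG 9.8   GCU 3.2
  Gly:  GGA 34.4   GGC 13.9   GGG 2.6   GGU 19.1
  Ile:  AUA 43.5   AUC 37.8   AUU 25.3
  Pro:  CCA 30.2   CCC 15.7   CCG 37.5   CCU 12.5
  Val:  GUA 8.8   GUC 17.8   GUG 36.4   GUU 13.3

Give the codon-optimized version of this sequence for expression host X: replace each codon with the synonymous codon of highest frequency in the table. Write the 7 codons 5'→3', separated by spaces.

AUA GCA CCG GUG CCG CCG GGA

Codon 1 (Ile): best is AUA at 43.5.
Codon 2 (Ala): best is GCA at 22.4.
Codon 3 (Pro): best is CCG at 37.5.
Codon 4 (Val): best is GUG at 36.4.
Codon 5 (Pro): best is CCG at 37.5.
Codon 6 (Pro): best is CCG at 37.5.
Codon 7 (Gly): best is GGA at 34.4.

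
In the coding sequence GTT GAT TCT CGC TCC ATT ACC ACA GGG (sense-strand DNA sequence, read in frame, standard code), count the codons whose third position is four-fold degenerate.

7

Codon 1 GTT (Val): third position 4-fold.
Codon 2 GAT (Asp): third position 2-fold.
Codon 3 TCT (Ser): third position 4-fold.
Codon 4 CGC (Arg): third position 4-fold.
Codon 5 TCC (Ser): third position 4-fold.
Codon 6 ATT (Ile): third position 3-fold.
Codon 7 ACC (Thr): third position 4-fold.
Codon 8 ACA (Thr): third position 4-fold.
Codon 9 GGG (Gly): third position 4-fold.
Four-fold degenerate third positions: 7.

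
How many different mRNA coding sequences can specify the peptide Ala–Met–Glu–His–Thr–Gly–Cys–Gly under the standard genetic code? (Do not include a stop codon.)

2048

Ala: 4 codons.
Met: 1 codon.
Glu: 2 codons.
His: 2 codons.
Thr: 4 codons.
Gly: 4 codons.
Cys: 2 codons.
Gly: 4 codons.
4 × 1 × 2 × 2 × 4 × 4 × 2 × 4 = 2048.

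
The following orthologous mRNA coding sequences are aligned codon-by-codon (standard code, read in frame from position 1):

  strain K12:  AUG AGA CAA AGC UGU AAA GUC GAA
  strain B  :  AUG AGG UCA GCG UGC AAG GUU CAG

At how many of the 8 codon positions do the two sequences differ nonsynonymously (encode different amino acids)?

3

Codon 1: AUG Met / AUG Met — identical.
Codon 2: AGA Arg / AGG Arg — synonymous.
Codon 3: CAA Gln / UCA Ser — nonsynonymous.
Codon 4: AGC Ser / GCG Ala — nonsynonymous.
Codon 5: UGU Cys / UGC Cys — synonymous.
Codon 6: AAA Lys / AAG Lys — synonymous.
Codon 7: GUC Val / GUU Val — synonymous.
Codon 8: GAA Glu / CAG Gln — nonsynonymous.
Nonsynonymous differences: 3.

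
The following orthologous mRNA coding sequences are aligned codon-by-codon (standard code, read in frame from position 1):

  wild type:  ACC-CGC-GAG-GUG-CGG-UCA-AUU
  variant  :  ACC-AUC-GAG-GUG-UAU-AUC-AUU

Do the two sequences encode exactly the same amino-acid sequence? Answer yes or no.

Codon 1: ACC Thr / ACC Thr — identical.
Codon 2: CGC Arg / AUC Ile — nonsynonymous.
Codon 3: GAG Glu / GAG Glu — identical.
Codon 4: GUG Val / GUG Val — identical.
Codon 5: CGG Arg / UAU Tyr — nonsynonymous.
Codon 6: UCA Ser / AUC Ile — nonsynonymous.
Codon 7: AUU Ile / AUU Ile — identical.
Nonsynonymous differences: 3 → different protein.

no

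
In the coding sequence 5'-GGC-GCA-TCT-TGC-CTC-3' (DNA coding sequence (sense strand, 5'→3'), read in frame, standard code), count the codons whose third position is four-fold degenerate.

4

Codon 1 GGC (Gly): third position 4-fold.
Codon 2 GCA (Ala): third position 4-fold.
Codon 3 TCT (Ser): third position 4-fold.
Codon 4 TGC (Cys): third position 2-fold.
Codon 5 CTC (Leu): third position 4-fold.
Four-fold degenerate third positions: 4.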